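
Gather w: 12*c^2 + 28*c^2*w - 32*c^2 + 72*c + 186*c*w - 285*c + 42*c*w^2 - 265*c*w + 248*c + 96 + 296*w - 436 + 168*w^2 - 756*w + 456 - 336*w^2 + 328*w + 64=-20*c^2 + 35*c + w^2*(42*c - 168) + w*(28*c^2 - 79*c - 132) + 180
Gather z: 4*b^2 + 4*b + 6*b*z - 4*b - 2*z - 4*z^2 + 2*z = 4*b^2 + 6*b*z - 4*z^2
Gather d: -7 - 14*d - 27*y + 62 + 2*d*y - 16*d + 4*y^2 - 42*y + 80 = d*(2*y - 30) + 4*y^2 - 69*y + 135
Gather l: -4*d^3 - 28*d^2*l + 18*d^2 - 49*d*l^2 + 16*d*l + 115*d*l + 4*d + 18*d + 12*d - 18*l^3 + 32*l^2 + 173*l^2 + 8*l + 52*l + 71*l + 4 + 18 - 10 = -4*d^3 + 18*d^2 + 34*d - 18*l^3 + l^2*(205 - 49*d) + l*(-28*d^2 + 131*d + 131) + 12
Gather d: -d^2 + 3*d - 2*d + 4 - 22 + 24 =-d^2 + d + 6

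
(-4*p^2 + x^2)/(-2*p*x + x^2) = (2*p + x)/x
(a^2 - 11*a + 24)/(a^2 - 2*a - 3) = (a - 8)/(a + 1)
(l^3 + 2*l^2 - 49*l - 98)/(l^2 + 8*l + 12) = (l^2 - 49)/(l + 6)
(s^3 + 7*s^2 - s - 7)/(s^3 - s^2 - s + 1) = (s + 7)/(s - 1)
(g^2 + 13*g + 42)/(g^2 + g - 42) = (g + 6)/(g - 6)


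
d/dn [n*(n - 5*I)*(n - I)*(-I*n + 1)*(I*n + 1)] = 5*n^4 - 24*I*n^3 - 12*n^2 - 12*I*n - 5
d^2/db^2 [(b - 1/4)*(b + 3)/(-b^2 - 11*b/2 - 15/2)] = 44/(8*b^3 + 60*b^2 + 150*b + 125)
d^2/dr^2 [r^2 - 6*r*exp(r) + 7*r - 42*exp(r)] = -6*r*exp(r) - 54*exp(r) + 2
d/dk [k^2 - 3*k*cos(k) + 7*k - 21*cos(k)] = 3*k*sin(k) + 2*k + 21*sin(k) - 3*cos(k) + 7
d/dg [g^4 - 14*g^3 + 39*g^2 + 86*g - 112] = 4*g^3 - 42*g^2 + 78*g + 86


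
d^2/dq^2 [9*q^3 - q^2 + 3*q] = 54*q - 2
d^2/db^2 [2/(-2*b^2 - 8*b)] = 2*(b*(b + 4) - 4*(b + 2)^2)/(b^3*(b + 4)^3)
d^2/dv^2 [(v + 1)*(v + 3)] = 2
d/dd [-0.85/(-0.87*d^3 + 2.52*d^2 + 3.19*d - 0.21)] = (-2.2185*d^2 + 4.284*d + 2.7115)/(0.87*d^3 - 2.52*d^2 - 3.19*d + 0.21)^2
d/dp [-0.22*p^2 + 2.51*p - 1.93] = 2.51 - 0.44*p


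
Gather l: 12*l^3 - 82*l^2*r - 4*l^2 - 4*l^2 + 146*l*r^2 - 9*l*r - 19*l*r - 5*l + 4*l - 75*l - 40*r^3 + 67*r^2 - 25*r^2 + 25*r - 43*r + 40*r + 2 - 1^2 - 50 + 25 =12*l^3 + l^2*(-82*r - 8) + l*(146*r^2 - 28*r - 76) - 40*r^3 + 42*r^2 + 22*r - 24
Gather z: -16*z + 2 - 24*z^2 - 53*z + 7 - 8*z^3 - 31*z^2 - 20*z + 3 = -8*z^3 - 55*z^2 - 89*z + 12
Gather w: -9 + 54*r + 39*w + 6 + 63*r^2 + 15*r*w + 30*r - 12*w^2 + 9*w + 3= 63*r^2 + 84*r - 12*w^2 + w*(15*r + 48)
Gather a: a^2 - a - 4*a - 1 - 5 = a^2 - 5*a - 6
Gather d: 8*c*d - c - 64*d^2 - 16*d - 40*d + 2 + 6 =-c - 64*d^2 + d*(8*c - 56) + 8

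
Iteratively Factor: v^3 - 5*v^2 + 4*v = (v)*(v^2 - 5*v + 4) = v*(v - 4)*(v - 1)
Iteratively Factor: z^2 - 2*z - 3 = (z - 3)*(z + 1)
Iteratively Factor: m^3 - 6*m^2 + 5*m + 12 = (m - 4)*(m^2 - 2*m - 3) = (m - 4)*(m + 1)*(m - 3)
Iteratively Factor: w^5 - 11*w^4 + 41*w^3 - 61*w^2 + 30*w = (w)*(w^4 - 11*w^3 + 41*w^2 - 61*w + 30) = w*(w - 5)*(w^3 - 6*w^2 + 11*w - 6) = w*(w - 5)*(w - 2)*(w^2 - 4*w + 3) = w*(w - 5)*(w - 3)*(w - 2)*(w - 1)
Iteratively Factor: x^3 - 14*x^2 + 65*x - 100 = (x - 5)*(x^2 - 9*x + 20) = (x - 5)*(x - 4)*(x - 5)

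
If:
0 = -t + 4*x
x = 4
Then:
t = 16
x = 4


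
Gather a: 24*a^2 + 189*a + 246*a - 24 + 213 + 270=24*a^2 + 435*a + 459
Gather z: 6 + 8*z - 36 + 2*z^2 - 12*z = 2*z^2 - 4*z - 30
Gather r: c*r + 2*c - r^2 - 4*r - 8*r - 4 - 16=2*c - r^2 + r*(c - 12) - 20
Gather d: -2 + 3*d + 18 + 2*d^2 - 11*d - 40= 2*d^2 - 8*d - 24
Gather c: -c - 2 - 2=-c - 4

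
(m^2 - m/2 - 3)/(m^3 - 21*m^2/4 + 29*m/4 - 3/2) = 2*(2*m + 3)/(4*m^2 - 13*m + 3)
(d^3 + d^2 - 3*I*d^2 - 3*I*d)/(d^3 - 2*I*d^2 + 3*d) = (d + 1)/(d + I)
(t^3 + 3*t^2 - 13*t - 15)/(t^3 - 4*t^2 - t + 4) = (t^2 + 2*t - 15)/(t^2 - 5*t + 4)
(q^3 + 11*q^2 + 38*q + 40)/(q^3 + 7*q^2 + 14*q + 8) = (q + 5)/(q + 1)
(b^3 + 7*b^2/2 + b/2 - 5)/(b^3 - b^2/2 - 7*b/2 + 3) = (2*b + 5)/(2*b - 3)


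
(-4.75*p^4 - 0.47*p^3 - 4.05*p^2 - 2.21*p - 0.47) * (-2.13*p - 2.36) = 10.1175*p^5 + 12.2111*p^4 + 9.7357*p^3 + 14.2653*p^2 + 6.2167*p + 1.1092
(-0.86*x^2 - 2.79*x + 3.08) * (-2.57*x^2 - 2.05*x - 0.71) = 2.2102*x^4 + 8.9333*x^3 - 1.5855*x^2 - 4.3331*x - 2.1868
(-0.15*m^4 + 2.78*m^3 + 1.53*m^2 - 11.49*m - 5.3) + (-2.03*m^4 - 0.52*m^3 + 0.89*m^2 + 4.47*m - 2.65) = -2.18*m^4 + 2.26*m^3 + 2.42*m^2 - 7.02*m - 7.95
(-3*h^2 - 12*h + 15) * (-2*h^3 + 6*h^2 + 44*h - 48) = 6*h^5 + 6*h^4 - 234*h^3 - 294*h^2 + 1236*h - 720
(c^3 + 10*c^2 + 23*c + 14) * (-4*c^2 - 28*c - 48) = -4*c^5 - 68*c^4 - 420*c^3 - 1180*c^2 - 1496*c - 672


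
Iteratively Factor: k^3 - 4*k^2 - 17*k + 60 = (k - 3)*(k^2 - k - 20) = (k - 5)*(k - 3)*(k + 4)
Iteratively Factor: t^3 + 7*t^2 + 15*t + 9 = (t + 3)*(t^2 + 4*t + 3) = (t + 3)^2*(t + 1)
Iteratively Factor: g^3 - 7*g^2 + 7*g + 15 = (g + 1)*(g^2 - 8*g + 15) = (g - 5)*(g + 1)*(g - 3)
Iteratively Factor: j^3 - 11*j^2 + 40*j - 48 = (j - 4)*(j^2 - 7*j + 12) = (j - 4)^2*(j - 3)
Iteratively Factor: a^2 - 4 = (a + 2)*(a - 2)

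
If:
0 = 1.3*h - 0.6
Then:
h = 0.46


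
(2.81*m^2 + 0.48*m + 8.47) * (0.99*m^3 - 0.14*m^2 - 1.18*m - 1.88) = 2.7819*m^5 + 0.0817999999999999*m^4 + 5.0023*m^3 - 7.035*m^2 - 10.897*m - 15.9236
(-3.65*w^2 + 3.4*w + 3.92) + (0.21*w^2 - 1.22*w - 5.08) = -3.44*w^2 + 2.18*w - 1.16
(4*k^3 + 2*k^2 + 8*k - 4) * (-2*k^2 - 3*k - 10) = -8*k^5 - 16*k^4 - 62*k^3 - 36*k^2 - 68*k + 40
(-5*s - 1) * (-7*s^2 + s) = 35*s^3 + 2*s^2 - s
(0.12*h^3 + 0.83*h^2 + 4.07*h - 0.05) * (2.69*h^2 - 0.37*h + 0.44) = 0.3228*h^5 + 2.1883*h^4 + 10.694*h^3 - 1.2752*h^2 + 1.8093*h - 0.022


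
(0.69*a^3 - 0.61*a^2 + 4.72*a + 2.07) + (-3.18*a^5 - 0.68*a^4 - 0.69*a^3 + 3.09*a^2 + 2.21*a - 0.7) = -3.18*a^5 - 0.68*a^4 + 2.48*a^2 + 6.93*a + 1.37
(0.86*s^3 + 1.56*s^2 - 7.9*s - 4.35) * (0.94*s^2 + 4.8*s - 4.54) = 0.8084*s^5 + 5.5944*s^4 - 3.8424*s^3 - 49.0914*s^2 + 14.986*s + 19.749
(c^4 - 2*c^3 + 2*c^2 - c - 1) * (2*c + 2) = 2*c^5 - 2*c^4 + 2*c^2 - 4*c - 2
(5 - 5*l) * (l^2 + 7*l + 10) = -5*l^3 - 30*l^2 - 15*l + 50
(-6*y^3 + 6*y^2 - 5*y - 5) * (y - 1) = -6*y^4 + 12*y^3 - 11*y^2 + 5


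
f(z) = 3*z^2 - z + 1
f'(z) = 6*z - 1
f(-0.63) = 2.82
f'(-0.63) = -4.78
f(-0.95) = 4.66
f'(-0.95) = -6.70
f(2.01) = 11.11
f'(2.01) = 11.06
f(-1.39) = 8.19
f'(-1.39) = -9.34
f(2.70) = 20.17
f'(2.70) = 15.20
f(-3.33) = 37.60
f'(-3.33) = -20.98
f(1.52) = 6.41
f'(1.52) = 8.12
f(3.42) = 32.67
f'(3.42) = 19.52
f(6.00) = 103.00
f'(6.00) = 35.00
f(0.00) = 1.00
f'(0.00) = -1.00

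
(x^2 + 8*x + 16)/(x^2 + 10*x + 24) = (x + 4)/(x + 6)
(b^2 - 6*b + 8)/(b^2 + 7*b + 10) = (b^2 - 6*b + 8)/(b^2 + 7*b + 10)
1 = 1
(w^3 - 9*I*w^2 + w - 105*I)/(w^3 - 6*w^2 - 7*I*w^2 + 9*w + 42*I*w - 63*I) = (w^2 - 2*I*w + 15)/(w^2 - 6*w + 9)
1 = 1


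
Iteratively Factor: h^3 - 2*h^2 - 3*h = (h)*(h^2 - 2*h - 3) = h*(h + 1)*(h - 3)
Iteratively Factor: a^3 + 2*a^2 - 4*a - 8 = (a + 2)*(a^2 - 4) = (a - 2)*(a + 2)*(a + 2)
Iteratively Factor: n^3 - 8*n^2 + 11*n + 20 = (n - 5)*(n^2 - 3*n - 4) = (n - 5)*(n + 1)*(n - 4)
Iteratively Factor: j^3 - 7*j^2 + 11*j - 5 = (j - 5)*(j^2 - 2*j + 1) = (j - 5)*(j - 1)*(j - 1)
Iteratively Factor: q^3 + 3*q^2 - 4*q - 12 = (q + 2)*(q^2 + q - 6) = (q - 2)*(q + 2)*(q + 3)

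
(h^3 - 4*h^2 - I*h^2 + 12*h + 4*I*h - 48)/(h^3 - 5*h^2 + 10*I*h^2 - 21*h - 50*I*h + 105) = (h^2 - 4*h*(1 + I) + 16*I)/(h^2 + h*(-5 + 7*I) - 35*I)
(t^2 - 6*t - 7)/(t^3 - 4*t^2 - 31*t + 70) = (t + 1)/(t^2 + 3*t - 10)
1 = 1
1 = 1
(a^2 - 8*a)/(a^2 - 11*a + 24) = a/(a - 3)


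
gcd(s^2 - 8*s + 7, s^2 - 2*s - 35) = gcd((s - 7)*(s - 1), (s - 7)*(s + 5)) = s - 7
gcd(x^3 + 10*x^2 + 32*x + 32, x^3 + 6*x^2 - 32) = x^2 + 8*x + 16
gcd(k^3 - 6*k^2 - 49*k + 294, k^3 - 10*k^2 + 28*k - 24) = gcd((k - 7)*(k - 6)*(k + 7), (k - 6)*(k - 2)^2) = k - 6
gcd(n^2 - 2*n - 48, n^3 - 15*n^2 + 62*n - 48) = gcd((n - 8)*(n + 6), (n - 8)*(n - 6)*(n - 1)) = n - 8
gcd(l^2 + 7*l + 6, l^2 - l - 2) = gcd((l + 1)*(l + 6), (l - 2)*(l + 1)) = l + 1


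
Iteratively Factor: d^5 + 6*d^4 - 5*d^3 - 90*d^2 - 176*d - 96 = (d + 2)*(d^4 + 4*d^3 - 13*d^2 - 64*d - 48) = (d + 1)*(d + 2)*(d^3 + 3*d^2 - 16*d - 48) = (d + 1)*(d + 2)*(d + 3)*(d^2 - 16) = (d + 1)*(d + 2)*(d + 3)*(d + 4)*(d - 4)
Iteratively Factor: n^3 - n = (n + 1)*(n^2 - n) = n*(n + 1)*(n - 1)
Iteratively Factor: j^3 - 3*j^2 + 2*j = (j)*(j^2 - 3*j + 2) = j*(j - 1)*(j - 2)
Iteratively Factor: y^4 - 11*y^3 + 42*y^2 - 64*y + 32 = (y - 4)*(y^3 - 7*y^2 + 14*y - 8) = (y - 4)^2*(y^2 - 3*y + 2) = (y - 4)^2*(y - 1)*(y - 2)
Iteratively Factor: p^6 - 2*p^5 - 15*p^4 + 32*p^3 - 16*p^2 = (p - 1)*(p^5 - p^4 - 16*p^3 + 16*p^2) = p*(p - 1)*(p^4 - p^3 - 16*p^2 + 16*p) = p^2*(p - 1)*(p^3 - p^2 - 16*p + 16) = p^2*(p - 1)*(p + 4)*(p^2 - 5*p + 4) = p^2*(p - 4)*(p - 1)*(p + 4)*(p - 1)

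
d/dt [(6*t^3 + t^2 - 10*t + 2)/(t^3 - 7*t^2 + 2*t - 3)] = (-43*t^4 + 44*t^3 - 128*t^2 + 22*t + 26)/(t^6 - 14*t^5 + 53*t^4 - 34*t^3 + 46*t^2 - 12*t + 9)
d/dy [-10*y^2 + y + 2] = 1 - 20*y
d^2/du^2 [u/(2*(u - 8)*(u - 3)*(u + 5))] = (3*u^5 - 18*u^4 + 67*u^3 - 720*u^2 + 2160*u + 3720)/(u^9 - 18*u^8 + 15*u^7 + 1260*u^6 - 4785*u^5 - 26658*u^4 + 147329*u^3 + 86760*u^2 - 1339200*u + 1728000)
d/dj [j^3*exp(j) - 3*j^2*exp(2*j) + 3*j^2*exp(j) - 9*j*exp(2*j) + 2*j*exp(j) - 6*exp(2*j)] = (j^3 - 6*j^2*exp(j) + 6*j^2 - 24*j*exp(j) + 8*j - 21*exp(j) + 2)*exp(j)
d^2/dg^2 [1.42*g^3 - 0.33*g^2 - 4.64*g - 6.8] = 8.52*g - 0.66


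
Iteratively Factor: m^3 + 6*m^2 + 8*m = (m + 2)*(m^2 + 4*m) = (m + 2)*(m + 4)*(m)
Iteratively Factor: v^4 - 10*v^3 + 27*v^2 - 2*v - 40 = (v + 1)*(v^3 - 11*v^2 + 38*v - 40) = (v - 5)*(v + 1)*(v^2 - 6*v + 8) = (v - 5)*(v - 2)*(v + 1)*(v - 4)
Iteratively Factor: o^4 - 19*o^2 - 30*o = (o)*(o^3 - 19*o - 30) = o*(o - 5)*(o^2 + 5*o + 6) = o*(o - 5)*(o + 2)*(o + 3)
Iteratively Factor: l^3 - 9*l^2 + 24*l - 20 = (l - 2)*(l^2 - 7*l + 10) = (l - 5)*(l - 2)*(l - 2)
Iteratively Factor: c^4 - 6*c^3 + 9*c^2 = (c - 3)*(c^3 - 3*c^2) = c*(c - 3)*(c^2 - 3*c) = c*(c - 3)^2*(c)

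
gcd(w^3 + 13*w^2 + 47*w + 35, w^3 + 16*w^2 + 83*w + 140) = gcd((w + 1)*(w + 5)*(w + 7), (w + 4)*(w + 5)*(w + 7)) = w^2 + 12*w + 35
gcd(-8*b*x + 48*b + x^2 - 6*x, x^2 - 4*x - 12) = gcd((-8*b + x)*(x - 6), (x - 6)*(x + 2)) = x - 6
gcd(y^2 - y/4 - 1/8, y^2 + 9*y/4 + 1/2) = y + 1/4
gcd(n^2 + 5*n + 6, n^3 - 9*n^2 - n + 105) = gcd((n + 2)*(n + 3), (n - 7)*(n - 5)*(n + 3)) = n + 3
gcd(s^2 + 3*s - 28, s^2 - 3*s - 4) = s - 4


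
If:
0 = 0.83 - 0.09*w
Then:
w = 9.22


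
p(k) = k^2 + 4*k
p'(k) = 2*k + 4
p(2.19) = 13.56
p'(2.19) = 8.38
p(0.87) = 4.24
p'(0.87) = 5.74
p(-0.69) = -2.28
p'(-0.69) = 2.62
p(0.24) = 1.02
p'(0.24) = 4.48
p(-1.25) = -3.44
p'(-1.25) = 1.50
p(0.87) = 4.24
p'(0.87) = 5.74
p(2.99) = 20.90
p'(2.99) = 9.98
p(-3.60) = -1.44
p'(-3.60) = -3.20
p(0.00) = 0.00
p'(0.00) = 4.00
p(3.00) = 21.00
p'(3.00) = 10.00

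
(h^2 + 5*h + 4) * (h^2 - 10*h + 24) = h^4 - 5*h^3 - 22*h^2 + 80*h + 96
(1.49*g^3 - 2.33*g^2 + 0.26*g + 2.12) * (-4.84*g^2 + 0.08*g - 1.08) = -7.2116*g^5 + 11.3964*g^4 - 3.054*g^3 - 7.7236*g^2 - 0.1112*g - 2.2896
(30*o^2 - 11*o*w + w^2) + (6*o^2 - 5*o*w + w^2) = 36*o^2 - 16*o*w + 2*w^2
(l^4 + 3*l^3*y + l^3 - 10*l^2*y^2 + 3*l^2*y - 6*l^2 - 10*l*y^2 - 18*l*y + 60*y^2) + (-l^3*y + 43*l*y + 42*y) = l^4 + 2*l^3*y + l^3 - 10*l^2*y^2 + 3*l^2*y - 6*l^2 - 10*l*y^2 + 25*l*y + 60*y^2 + 42*y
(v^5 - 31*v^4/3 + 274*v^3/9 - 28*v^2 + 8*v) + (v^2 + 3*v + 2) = v^5 - 31*v^4/3 + 274*v^3/9 - 27*v^2 + 11*v + 2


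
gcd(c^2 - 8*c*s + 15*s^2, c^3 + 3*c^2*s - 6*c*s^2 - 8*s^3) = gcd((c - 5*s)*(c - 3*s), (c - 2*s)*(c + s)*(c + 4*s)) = 1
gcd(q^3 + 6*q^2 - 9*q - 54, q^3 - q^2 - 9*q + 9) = q^2 - 9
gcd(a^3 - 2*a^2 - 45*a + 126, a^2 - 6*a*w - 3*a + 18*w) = a - 3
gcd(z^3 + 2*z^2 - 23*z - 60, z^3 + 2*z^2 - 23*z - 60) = z^3 + 2*z^2 - 23*z - 60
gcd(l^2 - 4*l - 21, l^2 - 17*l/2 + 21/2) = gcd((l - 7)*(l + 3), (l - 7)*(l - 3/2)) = l - 7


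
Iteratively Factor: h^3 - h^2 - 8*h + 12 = (h - 2)*(h^2 + h - 6) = (h - 2)^2*(h + 3)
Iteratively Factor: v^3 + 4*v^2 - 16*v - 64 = (v + 4)*(v^2 - 16) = (v - 4)*(v + 4)*(v + 4)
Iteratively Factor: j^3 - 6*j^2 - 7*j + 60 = (j - 4)*(j^2 - 2*j - 15) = (j - 5)*(j - 4)*(j + 3)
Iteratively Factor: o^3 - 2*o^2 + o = (o - 1)*(o^2 - o) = o*(o - 1)*(o - 1)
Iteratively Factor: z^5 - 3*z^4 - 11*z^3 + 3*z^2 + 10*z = (z - 5)*(z^4 + 2*z^3 - z^2 - 2*z) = (z - 5)*(z + 2)*(z^3 - z) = (z - 5)*(z + 1)*(z + 2)*(z^2 - z) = (z - 5)*(z - 1)*(z + 1)*(z + 2)*(z)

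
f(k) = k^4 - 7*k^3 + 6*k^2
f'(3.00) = -45.00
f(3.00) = -54.00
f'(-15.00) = -18405.00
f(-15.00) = 75600.00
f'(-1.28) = -58.16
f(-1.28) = 27.19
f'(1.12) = -7.28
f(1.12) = -0.73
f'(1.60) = -18.18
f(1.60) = -6.76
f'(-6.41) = -1993.27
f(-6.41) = 3778.38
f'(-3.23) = -392.64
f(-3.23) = 407.33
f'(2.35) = -35.86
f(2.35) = -27.21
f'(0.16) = 1.40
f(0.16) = 0.13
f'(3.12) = -45.50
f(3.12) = -59.43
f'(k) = 4*k^3 - 21*k^2 + 12*k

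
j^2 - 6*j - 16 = (j - 8)*(j + 2)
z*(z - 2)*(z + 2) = z^3 - 4*z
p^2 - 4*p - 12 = (p - 6)*(p + 2)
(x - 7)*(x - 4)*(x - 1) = x^3 - 12*x^2 + 39*x - 28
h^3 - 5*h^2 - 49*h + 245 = (h - 7)*(h - 5)*(h + 7)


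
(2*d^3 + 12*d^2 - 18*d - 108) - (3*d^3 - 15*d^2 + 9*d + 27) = -d^3 + 27*d^2 - 27*d - 135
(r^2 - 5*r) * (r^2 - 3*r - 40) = r^4 - 8*r^3 - 25*r^2 + 200*r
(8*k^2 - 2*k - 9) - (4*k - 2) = 8*k^2 - 6*k - 7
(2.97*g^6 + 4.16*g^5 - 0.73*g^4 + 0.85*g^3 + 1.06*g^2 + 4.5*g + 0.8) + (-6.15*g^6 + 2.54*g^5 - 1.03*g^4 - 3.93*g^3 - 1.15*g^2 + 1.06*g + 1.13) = -3.18*g^6 + 6.7*g^5 - 1.76*g^4 - 3.08*g^3 - 0.0899999999999999*g^2 + 5.56*g + 1.93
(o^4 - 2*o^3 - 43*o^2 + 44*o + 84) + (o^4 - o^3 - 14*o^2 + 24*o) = 2*o^4 - 3*o^3 - 57*o^2 + 68*o + 84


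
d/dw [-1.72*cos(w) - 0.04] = 1.72*sin(w)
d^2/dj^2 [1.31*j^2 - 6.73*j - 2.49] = 2.62000000000000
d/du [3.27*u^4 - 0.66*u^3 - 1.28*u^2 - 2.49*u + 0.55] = 13.08*u^3 - 1.98*u^2 - 2.56*u - 2.49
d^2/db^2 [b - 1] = 0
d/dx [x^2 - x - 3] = 2*x - 1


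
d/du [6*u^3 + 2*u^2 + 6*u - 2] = 18*u^2 + 4*u + 6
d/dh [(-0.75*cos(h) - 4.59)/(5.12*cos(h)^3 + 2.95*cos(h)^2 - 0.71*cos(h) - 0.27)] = (-7.68*cos(h)^3 - 72.7149*cos(h)^2 - 27.081*cos(h) + 3.0564)*sin(h)/(26.2144*cos(h)^6 + 30.208*cos(h)^5 + 1.4321*cos(h)^4 - 6.9538*cos(h)^3 - 1.0889*cos(h)^2 + 0.3834*cos(h) + 0.0729)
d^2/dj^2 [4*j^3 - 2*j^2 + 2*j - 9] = 24*j - 4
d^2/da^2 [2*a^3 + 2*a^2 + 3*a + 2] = 12*a + 4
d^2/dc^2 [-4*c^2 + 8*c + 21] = -8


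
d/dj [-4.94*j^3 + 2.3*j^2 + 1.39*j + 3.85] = -14.82*j^2 + 4.6*j + 1.39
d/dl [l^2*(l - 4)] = l*(3*l - 8)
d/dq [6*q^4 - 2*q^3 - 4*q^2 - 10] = 2*q*(12*q^2 - 3*q - 4)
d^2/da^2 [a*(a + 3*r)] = 2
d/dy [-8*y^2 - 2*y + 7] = -16*y - 2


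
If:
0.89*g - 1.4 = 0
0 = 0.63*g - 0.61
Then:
No Solution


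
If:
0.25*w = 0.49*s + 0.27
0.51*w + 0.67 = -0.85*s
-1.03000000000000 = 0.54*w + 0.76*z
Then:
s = -0.66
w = -0.21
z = -1.20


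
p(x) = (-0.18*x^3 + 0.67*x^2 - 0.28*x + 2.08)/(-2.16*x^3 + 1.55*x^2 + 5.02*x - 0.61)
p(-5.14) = 0.15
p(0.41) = 1.32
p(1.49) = 0.81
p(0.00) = -3.41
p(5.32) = 0.03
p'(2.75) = 0.27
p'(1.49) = 1.37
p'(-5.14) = 0.02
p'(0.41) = -4.30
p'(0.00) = -27.60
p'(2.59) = 0.41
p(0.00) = -3.41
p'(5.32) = 0.01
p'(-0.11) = -7.11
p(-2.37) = 0.36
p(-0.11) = -1.86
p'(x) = (-0.54*x^2 + 1.34*x - 0.28)/(-2.16*x^3 + 1.55*x^2 + 5.02*x - 0.61) + (6.48*x^2 - 3.1*x - 5.02)*(-0.18*x^3 + 0.67*x^2 - 0.28*x + 2.08)/(-2.16*x^3 + 1.55*x^2 + 5.02*x - 0.61)^2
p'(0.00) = -27.60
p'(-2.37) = 0.29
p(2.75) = -0.13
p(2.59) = -0.18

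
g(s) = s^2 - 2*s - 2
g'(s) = 2*s - 2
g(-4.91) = 31.93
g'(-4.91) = -11.82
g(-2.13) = 6.80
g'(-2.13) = -6.26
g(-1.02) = 1.08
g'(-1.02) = -4.04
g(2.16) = -1.65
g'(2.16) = 2.32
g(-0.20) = -1.56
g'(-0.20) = -2.40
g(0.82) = -2.97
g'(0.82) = -0.36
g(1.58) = -2.66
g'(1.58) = 1.16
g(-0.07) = -1.86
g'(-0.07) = -2.14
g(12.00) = 118.00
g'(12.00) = 22.00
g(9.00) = 61.00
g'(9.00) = 16.00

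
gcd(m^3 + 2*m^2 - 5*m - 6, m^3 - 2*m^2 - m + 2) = m^2 - m - 2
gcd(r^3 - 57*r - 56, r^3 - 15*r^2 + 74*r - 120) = 1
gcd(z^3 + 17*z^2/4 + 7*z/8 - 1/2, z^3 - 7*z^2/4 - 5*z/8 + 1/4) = z^2 + z/4 - 1/8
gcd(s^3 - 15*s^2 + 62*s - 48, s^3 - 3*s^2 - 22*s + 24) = s^2 - 7*s + 6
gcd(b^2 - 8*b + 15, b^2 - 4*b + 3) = b - 3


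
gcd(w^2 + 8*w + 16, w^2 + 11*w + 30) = 1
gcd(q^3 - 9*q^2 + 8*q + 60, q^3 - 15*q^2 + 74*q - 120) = q^2 - 11*q + 30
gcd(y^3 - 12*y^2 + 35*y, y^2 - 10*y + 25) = y - 5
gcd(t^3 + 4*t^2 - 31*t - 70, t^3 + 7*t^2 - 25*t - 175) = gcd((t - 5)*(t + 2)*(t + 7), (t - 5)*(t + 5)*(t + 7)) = t^2 + 2*t - 35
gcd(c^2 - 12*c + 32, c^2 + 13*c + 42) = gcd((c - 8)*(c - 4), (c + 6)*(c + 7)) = 1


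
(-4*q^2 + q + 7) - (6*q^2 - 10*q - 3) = -10*q^2 + 11*q + 10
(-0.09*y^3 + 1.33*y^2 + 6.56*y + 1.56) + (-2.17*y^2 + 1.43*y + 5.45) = -0.09*y^3 - 0.84*y^2 + 7.99*y + 7.01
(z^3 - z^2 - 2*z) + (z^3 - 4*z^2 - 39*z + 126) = 2*z^3 - 5*z^2 - 41*z + 126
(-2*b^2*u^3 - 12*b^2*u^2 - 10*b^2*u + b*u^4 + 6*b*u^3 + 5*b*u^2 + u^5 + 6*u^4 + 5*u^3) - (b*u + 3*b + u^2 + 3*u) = -2*b^2*u^3 - 12*b^2*u^2 - 10*b^2*u + b*u^4 + 6*b*u^3 + 5*b*u^2 - b*u - 3*b + u^5 + 6*u^4 + 5*u^3 - u^2 - 3*u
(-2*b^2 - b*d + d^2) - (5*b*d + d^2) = -2*b^2 - 6*b*d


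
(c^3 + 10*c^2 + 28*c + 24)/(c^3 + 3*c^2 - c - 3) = (c^3 + 10*c^2 + 28*c + 24)/(c^3 + 3*c^2 - c - 3)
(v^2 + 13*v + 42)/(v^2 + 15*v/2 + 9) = 2*(v + 7)/(2*v + 3)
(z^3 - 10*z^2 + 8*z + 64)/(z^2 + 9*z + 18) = (z^3 - 10*z^2 + 8*z + 64)/(z^2 + 9*z + 18)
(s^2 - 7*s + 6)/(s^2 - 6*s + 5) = (s - 6)/(s - 5)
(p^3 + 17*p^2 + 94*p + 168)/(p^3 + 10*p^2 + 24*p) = (p + 7)/p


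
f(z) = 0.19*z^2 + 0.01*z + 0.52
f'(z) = 0.38*z + 0.01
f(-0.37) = 0.54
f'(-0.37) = -0.13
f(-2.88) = 2.07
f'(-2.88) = -1.08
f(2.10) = 1.38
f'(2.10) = 0.81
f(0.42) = 0.56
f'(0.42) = 0.17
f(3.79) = 3.29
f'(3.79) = 1.45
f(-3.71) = 3.10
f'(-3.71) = -1.40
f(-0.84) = 0.65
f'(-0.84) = -0.31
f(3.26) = 2.57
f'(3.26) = 1.25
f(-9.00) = 15.82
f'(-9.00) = -3.41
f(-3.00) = 2.20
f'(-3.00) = -1.13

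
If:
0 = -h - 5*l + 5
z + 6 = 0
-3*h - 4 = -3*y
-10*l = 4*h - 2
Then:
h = -4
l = 9/5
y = -8/3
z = -6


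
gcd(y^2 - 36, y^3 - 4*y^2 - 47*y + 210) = y - 6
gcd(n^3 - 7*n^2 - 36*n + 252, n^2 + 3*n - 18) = n + 6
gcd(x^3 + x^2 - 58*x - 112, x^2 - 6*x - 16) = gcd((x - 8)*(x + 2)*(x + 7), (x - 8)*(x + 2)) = x^2 - 6*x - 16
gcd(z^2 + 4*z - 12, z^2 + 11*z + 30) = z + 6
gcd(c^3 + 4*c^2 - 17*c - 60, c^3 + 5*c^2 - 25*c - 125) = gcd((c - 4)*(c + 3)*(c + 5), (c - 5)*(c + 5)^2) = c + 5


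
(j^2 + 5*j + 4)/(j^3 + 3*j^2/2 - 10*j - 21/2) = 2*(j + 4)/(2*j^2 + j - 21)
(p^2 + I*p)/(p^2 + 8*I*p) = (p + I)/(p + 8*I)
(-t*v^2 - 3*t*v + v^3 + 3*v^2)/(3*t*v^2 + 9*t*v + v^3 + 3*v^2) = (-t + v)/(3*t + v)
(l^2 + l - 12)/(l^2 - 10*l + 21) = (l + 4)/(l - 7)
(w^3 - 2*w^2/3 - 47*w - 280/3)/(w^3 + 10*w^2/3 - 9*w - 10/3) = (3*w^2 - 17*w - 56)/(3*w^2 - 5*w - 2)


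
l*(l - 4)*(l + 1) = l^3 - 3*l^2 - 4*l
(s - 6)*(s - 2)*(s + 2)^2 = s^4 - 4*s^3 - 16*s^2 + 16*s + 48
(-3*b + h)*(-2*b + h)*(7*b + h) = 42*b^3 - 29*b^2*h + 2*b*h^2 + h^3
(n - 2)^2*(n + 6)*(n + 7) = n^4 + 9*n^3 - 6*n^2 - 116*n + 168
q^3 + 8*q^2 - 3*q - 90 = (q - 3)*(q + 5)*(q + 6)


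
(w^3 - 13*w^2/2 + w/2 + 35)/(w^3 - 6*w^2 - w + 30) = (w - 7/2)/(w - 3)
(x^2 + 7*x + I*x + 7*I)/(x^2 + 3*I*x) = (x^2 + x*(7 + I) + 7*I)/(x*(x + 3*I))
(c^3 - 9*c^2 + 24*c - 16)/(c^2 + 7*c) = (c^3 - 9*c^2 + 24*c - 16)/(c*(c + 7))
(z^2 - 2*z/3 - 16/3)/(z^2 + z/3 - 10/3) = (3*z - 8)/(3*z - 5)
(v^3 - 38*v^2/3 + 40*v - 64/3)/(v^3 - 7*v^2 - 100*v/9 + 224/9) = 3*(3*v^2 - 14*v + 8)/(9*v^2 + 9*v - 28)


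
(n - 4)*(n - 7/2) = n^2 - 15*n/2 + 14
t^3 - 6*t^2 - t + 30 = (t - 5)*(t - 3)*(t + 2)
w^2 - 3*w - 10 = (w - 5)*(w + 2)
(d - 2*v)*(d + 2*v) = d^2 - 4*v^2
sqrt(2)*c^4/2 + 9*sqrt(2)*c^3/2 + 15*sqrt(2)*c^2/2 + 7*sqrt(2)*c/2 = c*(c + 1)*(c + 7)*(sqrt(2)*c/2 + sqrt(2)/2)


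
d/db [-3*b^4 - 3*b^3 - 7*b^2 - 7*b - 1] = -12*b^3 - 9*b^2 - 14*b - 7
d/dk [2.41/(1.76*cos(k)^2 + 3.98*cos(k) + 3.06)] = (8.4832*cos(k) + 9.5918)*sin(k)/(1.76*cos(k)^2 + 3.98*cos(k) + 3.06)^2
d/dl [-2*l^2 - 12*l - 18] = -4*l - 12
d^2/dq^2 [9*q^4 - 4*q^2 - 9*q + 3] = 108*q^2 - 8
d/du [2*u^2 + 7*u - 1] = 4*u + 7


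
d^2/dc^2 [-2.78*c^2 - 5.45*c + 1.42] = -5.56000000000000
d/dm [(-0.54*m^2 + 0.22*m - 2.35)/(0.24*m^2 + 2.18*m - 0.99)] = (-1.23*m^2 + 2.1972*m + 4.9052)/(0.0576*m^4 + 1.0464*m^3 + 4.2772*m^2 - 4.3164*m + 0.9801)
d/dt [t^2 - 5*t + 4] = 2*t - 5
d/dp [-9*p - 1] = -9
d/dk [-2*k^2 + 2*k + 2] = 2 - 4*k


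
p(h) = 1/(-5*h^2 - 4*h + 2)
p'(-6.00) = 0.00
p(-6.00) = -0.00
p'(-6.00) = 0.00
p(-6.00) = -0.00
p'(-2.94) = -0.03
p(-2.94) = -0.03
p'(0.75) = 0.79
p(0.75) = -0.26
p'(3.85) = 0.01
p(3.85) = -0.01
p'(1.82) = 0.05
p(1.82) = -0.05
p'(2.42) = 0.02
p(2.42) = -0.03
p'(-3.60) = -0.01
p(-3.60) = -0.02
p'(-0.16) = 0.38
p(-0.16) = 0.40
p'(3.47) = 0.01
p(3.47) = -0.01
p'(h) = (10*h + 4)/(-5*h^2 - 4*h + 2)^2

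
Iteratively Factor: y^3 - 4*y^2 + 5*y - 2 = (y - 1)*(y^2 - 3*y + 2) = (y - 1)^2*(y - 2)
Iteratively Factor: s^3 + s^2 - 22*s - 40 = (s - 5)*(s^2 + 6*s + 8) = (s - 5)*(s + 2)*(s + 4)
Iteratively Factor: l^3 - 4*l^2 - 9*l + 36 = (l - 4)*(l^2 - 9) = (l - 4)*(l + 3)*(l - 3)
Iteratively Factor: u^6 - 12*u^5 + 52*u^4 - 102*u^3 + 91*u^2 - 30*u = (u - 3)*(u^5 - 9*u^4 + 25*u^3 - 27*u^2 + 10*u) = (u - 5)*(u - 3)*(u^4 - 4*u^3 + 5*u^2 - 2*u) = (u - 5)*(u - 3)*(u - 1)*(u^3 - 3*u^2 + 2*u) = u*(u - 5)*(u - 3)*(u - 1)*(u^2 - 3*u + 2) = u*(u - 5)*(u - 3)*(u - 2)*(u - 1)*(u - 1)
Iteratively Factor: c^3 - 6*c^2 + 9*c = (c)*(c^2 - 6*c + 9) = c*(c - 3)*(c - 3)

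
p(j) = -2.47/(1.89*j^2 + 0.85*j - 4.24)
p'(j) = -2.47*(-3.78*j - 0.85)/(1.89*j^2 + 0.85*j - 4.24)^2 = (9.3366*j + 2.0995)/(1.89*j^2 + 0.85*j - 4.24)^2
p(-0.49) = 0.59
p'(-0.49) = -0.14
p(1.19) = 4.47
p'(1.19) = 43.34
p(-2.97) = -0.25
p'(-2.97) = -0.26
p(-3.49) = -0.16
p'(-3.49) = -0.12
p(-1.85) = -3.77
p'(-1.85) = -35.26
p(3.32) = -0.13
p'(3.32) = 0.09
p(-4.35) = -0.09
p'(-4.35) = -0.05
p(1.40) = -3.77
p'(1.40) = 35.43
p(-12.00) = -0.01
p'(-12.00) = -0.00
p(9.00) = -0.02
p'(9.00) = 0.00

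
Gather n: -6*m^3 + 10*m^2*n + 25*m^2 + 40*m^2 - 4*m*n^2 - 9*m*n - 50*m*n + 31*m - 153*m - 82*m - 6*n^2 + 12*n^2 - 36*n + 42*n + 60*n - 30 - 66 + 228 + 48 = -6*m^3 + 65*m^2 - 204*m + n^2*(6 - 4*m) + n*(10*m^2 - 59*m + 66) + 180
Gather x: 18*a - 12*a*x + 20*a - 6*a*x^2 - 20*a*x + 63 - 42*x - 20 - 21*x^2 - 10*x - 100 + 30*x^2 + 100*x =38*a + x^2*(9 - 6*a) + x*(48 - 32*a) - 57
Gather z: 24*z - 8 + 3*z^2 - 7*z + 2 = 3*z^2 + 17*z - 6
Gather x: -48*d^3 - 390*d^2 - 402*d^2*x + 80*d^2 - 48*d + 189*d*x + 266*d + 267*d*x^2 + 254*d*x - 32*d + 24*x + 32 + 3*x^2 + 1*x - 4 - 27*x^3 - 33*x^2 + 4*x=-48*d^3 - 310*d^2 + 186*d - 27*x^3 + x^2*(267*d - 30) + x*(-402*d^2 + 443*d + 29) + 28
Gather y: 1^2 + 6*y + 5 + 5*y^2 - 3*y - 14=5*y^2 + 3*y - 8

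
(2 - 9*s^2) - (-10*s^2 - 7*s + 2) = s^2 + 7*s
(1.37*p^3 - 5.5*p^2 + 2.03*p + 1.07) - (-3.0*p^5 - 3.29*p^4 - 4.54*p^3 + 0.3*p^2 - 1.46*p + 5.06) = 3.0*p^5 + 3.29*p^4 + 5.91*p^3 - 5.8*p^2 + 3.49*p - 3.99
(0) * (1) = 0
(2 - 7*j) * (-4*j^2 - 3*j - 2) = 28*j^3 + 13*j^2 + 8*j - 4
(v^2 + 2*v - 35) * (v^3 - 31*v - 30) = v^5 + 2*v^4 - 66*v^3 - 92*v^2 + 1025*v + 1050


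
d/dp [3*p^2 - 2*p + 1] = 6*p - 2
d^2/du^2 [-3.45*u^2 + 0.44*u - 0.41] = -6.90000000000000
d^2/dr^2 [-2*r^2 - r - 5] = -4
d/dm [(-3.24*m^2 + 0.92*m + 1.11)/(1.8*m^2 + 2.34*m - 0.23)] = (-9.2376*m^2 - 2.5056*m - 2.809)/(3.24*m^4 + 8.424*m^3 + 4.6476*m^2 - 1.0764*m + 0.0529)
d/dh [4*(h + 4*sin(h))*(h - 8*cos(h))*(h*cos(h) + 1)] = -4*(h + 4*sin(h))*(h - 8*cos(h))*(h*sin(h) - cos(h)) + 4*(h + 4*sin(h))*(h*cos(h) + 1)*(8*sin(h) + 1) + 4*(h - 8*cos(h))*(h*cos(h) + 1)*(4*cos(h) + 1)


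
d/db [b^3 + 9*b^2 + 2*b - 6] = 3*b^2 + 18*b + 2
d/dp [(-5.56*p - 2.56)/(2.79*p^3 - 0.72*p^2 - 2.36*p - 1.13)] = (31.0248*p^3 + 17.424*p^2 - 3.6864*p + 0.241199999999999)/(7.7841*p^6 - 4.0176*p^5 - 12.6504*p^4 - 2.907*p^3 + 7.1968*p^2 + 5.3336*p + 1.2769)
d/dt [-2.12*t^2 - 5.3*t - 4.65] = -4.24*t - 5.3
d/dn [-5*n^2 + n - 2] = 1 - 10*n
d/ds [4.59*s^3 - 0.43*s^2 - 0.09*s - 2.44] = 13.77*s^2 - 0.86*s - 0.09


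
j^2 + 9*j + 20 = (j + 4)*(j + 5)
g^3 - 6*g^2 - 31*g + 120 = (g - 8)*(g - 3)*(g + 5)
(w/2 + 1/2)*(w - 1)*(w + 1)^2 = w^4/2 + w^3 - w - 1/2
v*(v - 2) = v^2 - 2*v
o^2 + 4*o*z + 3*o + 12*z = (o + 3)*(o + 4*z)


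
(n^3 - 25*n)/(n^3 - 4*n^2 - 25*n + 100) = n/(n - 4)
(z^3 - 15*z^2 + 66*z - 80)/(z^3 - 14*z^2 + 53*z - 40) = (z - 2)/(z - 1)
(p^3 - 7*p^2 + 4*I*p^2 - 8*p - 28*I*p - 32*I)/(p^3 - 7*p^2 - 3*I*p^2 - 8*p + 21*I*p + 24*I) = (p + 4*I)/(p - 3*I)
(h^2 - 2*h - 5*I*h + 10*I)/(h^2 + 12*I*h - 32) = (h^2 - 2*h - 5*I*h + 10*I)/(h^2 + 12*I*h - 32)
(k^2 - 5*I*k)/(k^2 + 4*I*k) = (k - 5*I)/(k + 4*I)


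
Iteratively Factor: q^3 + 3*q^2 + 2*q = (q + 2)*(q^2 + q) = q*(q + 2)*(q + 1)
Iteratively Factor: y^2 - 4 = (y + 2)*(y - 2)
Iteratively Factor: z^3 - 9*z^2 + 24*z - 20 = (z - 2)*(z^2 - 7*z + 10) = (z - 2)^2*(z - 5)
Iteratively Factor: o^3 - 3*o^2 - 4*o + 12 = (o + 2)*(o^2 - 5*o + 6) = (o - 3)*(o + 2)*(o - 2)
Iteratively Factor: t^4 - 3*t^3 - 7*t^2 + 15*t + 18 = (t + 2)*(t^3 - 5*t^2 + 3*t + 9) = (t - 3)*(t + 2)*(t^2 - 2*t - 3) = (t - 3)^2*(t + 2)*(t + 1)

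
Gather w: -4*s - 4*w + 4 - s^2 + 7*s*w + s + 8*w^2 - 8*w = -s^2 - 3*s + 8*w^2 + w*(7*s - 12) + 4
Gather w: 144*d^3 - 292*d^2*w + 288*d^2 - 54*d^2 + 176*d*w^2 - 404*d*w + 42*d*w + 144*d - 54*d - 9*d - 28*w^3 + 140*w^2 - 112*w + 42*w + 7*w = 144*d^3 + 234*d^2 + 81*d - 28*w^3 + w^2*(176*d + 140) + w*(-292*d^2 - 362*d - 63)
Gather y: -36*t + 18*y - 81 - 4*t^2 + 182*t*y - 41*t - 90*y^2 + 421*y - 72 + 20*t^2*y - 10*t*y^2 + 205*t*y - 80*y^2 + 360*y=-4*t^2 - 77*t + y^2*(-10*t - 170) + y*(20*t^2 + 387*t + 799) - 153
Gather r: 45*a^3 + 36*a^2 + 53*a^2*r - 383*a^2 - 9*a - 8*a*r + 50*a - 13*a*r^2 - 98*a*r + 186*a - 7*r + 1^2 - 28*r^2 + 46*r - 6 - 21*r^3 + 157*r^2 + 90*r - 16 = 45*a^3 - 347*a^2 + 227*a - 21*r^3 + r^2*(129 - 13*a) + r*(53*a^2 - 106*a + 129) - 21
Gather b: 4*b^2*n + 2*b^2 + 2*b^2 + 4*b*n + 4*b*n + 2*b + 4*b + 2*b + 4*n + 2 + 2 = b^2*(4*n + 4) + b*(8*n + 8) + 4*n + 4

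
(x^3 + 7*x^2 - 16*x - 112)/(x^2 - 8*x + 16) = (x^2 + 11*x + 28)/(x - 4)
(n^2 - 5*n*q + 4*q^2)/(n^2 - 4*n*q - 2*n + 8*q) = (n - q)/(n - 2)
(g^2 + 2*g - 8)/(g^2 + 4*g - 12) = (g + 4)/(g + 6)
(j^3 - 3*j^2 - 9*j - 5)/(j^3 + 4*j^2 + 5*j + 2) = (j - 5)/(j + 2)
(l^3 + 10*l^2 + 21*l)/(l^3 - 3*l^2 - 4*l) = (l^2 + 10*l + 21)/(l^2 - 3*l - 4)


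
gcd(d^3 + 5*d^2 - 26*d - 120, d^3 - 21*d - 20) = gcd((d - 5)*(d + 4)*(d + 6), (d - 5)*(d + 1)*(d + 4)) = d^2 - d - 20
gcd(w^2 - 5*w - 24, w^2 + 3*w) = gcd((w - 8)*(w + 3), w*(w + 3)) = w + 3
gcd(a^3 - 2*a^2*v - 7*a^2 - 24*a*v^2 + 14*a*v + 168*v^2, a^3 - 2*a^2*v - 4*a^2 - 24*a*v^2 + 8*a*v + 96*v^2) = -a^2 + 2*a*v + 24*v^2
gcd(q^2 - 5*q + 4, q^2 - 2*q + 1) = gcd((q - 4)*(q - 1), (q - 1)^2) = q - 1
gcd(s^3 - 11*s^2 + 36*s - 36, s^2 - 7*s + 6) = s - 6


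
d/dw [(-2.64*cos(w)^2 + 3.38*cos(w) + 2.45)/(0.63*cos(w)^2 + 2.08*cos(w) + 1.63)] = (7.6206*cos(w)^2 + 11.6934*cos(w) - 0.413399999999998)*sin(w)/(0.3969*cos(w)^4 + 2.6208*cos(w)^3 + 6.3802*cos(w)^2 + 6.7808*cos(w) + 2.6569)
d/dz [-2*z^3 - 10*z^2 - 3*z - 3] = -6*z^2 - 20*z - 3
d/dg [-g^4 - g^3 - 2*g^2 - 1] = g*(-4*g^2 - 3*g - 4)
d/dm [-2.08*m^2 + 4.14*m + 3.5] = 4.14 - 4.16*m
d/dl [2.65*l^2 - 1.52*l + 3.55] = 5.3*l - 1.52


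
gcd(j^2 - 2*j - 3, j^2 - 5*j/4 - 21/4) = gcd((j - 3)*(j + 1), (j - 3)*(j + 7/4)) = j - 3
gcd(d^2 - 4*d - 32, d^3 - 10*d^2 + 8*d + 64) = d - 8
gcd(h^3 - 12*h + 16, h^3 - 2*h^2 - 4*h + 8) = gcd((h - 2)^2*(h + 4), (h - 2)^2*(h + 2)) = h^2 - 4*h + 4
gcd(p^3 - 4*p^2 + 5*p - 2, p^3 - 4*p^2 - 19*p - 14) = 1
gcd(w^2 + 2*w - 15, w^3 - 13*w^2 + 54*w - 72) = w - 3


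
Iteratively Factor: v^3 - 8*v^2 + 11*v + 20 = (v - 4)*(v^2 - 4*v - 5) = (v - 4)*(v + 1)*(v - 5)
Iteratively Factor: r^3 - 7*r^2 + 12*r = (r)*(r^2 - 7*r + 12) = r*(r - 4)*(r - 3)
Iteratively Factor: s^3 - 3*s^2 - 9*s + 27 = (s - 3)*(s^2 - 9) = (s - 3)*(s + 3)*(s - 3)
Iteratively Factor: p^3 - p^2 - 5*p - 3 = (p - 3)*(p^2 + 2*p + 1) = (p - 3)*(p + 1)*(p + 1)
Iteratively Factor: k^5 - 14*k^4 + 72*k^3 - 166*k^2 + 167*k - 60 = (k - 5)*(k^4 - 9*k^3 + 27*k^2 - 31*k + 12) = (k - 5)*(k - 4)*(k^3 - 5*k^2 + 7*k - 3) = (k - 5)*(k - 4)*(k - 1)*(k^2 - 4*k + 3) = (k - 5)*(k - 4)*(k - 1)^2*(k - 3)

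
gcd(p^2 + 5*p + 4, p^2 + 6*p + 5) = p + 1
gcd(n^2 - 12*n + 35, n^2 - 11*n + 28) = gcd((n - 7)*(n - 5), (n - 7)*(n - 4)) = n - 7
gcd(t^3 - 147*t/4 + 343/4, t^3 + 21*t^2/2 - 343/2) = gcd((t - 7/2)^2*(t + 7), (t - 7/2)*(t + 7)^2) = t^2 + 7*t/2 - 49/2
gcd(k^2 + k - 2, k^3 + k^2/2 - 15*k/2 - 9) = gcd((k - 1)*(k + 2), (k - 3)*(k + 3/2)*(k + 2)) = k + 2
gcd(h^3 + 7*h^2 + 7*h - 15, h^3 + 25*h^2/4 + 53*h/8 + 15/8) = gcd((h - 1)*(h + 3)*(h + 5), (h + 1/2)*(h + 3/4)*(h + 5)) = h + 5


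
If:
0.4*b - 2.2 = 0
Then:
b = 5.50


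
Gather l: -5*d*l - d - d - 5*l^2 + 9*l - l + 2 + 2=-2*d - 5*l^2 + l*(8 - 5*d) + 4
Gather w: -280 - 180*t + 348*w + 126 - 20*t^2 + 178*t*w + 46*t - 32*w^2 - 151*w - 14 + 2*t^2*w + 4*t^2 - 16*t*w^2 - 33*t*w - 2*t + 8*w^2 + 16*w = -16*t^2 - 136*t + w^2*(-16*t - 24) + w*(2*t^2 + 145*t + 213) - 168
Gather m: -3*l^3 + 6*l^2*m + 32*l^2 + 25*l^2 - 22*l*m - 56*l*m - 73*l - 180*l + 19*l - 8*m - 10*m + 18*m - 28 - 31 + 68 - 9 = -3*l^3 + 57*l^2 - 234*l + m*(6*l^2 - 78*l)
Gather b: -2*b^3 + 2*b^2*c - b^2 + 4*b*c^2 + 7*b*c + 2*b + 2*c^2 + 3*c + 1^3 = -2*b^3 + b^2*(2*c - 1) + b*(4*c^2 + 7*c + 2) + 2*c^2 + 3*c + 1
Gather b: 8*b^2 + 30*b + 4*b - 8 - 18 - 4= 8*b^2 + 34*b - 30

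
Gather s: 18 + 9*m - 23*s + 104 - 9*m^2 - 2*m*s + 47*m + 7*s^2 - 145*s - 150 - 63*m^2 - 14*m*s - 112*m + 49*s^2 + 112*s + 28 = -72*m^2 - 56*m + 56*s^2 + s*(-16*m - 56)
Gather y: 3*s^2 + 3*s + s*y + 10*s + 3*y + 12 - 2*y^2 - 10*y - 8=3*s^2 + 13*s - 2*y^2 + y*(s - 7) + 4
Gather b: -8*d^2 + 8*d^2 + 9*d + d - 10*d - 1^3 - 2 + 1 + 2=0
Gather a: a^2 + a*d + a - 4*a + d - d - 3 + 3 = a^2 + a*(d - 3)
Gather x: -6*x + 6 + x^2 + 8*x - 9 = x^2 + 2*x - 3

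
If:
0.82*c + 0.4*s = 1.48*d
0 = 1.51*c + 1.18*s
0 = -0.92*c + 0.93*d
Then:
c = 0.00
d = 0.00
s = 0.00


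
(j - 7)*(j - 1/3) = j^2 - 22*j/3 + 7/3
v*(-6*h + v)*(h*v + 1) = -6*h^2*v^2 + h*v^3 - 6*h*v + v^2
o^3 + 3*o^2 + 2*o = o*(o + 1)*(o + 2)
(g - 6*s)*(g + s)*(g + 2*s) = g^3 - 3*g^2*s - 16*g*s^2 - 12*s^3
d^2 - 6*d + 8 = (d - 4)*(d - 2)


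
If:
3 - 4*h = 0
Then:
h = 3/4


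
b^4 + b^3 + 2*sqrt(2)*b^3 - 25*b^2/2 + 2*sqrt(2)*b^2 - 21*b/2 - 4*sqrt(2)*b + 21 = (b - 1)*(b + 2)*(b - 3*sqrt(2)/2)*(b + 7*sqrt(2)/2)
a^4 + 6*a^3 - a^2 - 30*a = a*(a - 2)*(a + 3)*(a + 5)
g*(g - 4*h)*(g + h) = g^3 - 3*g^2*h - 4*g*h^2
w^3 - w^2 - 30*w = w*(w - 6)*(w + 5)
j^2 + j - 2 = (j - 1)*(j + 2)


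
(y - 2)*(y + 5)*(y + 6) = y^3 + 9*y^2 + 8*y - 60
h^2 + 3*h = h*(h + 3)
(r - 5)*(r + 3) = r^2 - 2*r - 15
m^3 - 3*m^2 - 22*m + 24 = (m - 6)*(m - 1)*(m + 4)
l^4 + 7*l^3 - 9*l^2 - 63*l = l*(l - 3)*(l + 3)*(l + 7)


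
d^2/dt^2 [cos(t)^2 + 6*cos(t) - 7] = -6*cos(t) - 2*cos(2*t)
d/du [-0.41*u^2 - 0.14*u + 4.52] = -0.82*u - 0.14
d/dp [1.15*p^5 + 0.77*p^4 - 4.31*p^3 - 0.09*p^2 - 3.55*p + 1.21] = 5.75*p^4 + 3.08*p^3 - 12.93*p^2 - 0.18*p - 3.55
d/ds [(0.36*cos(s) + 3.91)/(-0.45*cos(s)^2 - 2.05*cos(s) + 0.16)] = (0.162*sin(s)^2 - 3.519*cos(s) - 8.2351)*sin(s)/(0.45*cos(s)^2 + 2.05*cos(s) - 0.16)^2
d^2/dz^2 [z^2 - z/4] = 2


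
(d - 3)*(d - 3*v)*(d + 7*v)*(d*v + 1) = d^4*v + 4*d^3*v^2 - 3*d^3*v + d^3 - 21*d^2*v^3 - 12*d^2*v^2 + 4*d^2*v - 3*d^2 + 63*d*v^3 - 21*d*v^2 - 12*d*v + 63*v^2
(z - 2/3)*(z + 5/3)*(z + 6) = z^3 + 7*z^2 + 44*z/9 - 20/3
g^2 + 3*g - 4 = (g - 1)*(g + 4)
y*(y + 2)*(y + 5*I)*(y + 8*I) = y^4 + 2*y^3 + 13*I*y^3 - 40*y^2 + 26*I*y^2 - 80*y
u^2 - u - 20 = (u - 5)*(u + 4)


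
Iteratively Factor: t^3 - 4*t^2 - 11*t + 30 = (t + 3)*(t^2 - 7*t + 10) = (t - 5)*(t + 3)*(t - 2)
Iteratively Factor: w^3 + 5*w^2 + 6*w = (w)*(w^2 + 5*w + 6) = w*(w + 2)*(w + 3)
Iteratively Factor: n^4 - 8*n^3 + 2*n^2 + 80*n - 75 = (n - 5)*(n^3 - 3*n^2 - 13*n + 15) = (n - 5)*(n + 3)*(n^2 - 6*n + 5) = (n - 5)^2*(n + 3)*(n - 1)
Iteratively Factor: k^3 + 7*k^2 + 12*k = (k + 3)*(k^2 + 4*k) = k*(k + 3)*(k + 4)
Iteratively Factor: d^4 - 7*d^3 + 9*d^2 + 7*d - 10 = (d - 2)*(d^3 - 5*d^2 - d + 5) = (d - 2)*(d + 1)*(d^2 - 6*d + 5) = (d - 5)*(d - 2)*(d + 1)*(d - 1)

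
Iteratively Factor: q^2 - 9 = (q + 3)*(q - 3)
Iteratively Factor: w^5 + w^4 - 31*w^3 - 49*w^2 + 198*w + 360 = (w + 3)*(w^4 - 2*w^3 - 25*w^2 + 26*w + 120) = (w - 3)*(w + 3)*(w^3 + w^2 - 22*w - 40) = (w - 3)*(w + 2)*(w + 3)*(w^2 - w - 20) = (w - 5)*(w - 3)*(w + 2)*(w + 3)*(w + 4)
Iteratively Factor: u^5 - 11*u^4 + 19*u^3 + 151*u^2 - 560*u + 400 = (u - 5)*(u^4 - 6*u^3 - 11*u^2 + 96*u - 80) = (u - 5)*(u - 4)*(u^3 - 2*u^2 - 19*u + 20) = (u - 5)*(u - 4)*(u - 1)*(u^2 - u - 20) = (u - 5)^2*(u - 4)*(u - 1)*(u + 4)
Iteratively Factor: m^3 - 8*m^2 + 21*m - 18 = (m - 2)*(m^2 - 6*m + 9) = (m - 3)*(m - 2)*(m - 3)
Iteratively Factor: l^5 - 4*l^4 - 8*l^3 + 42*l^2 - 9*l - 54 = (l + 1)*(l^4 - 5*l^3 - 3*l^2 + 45*l - 54) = (l - 3)*(l + 1)*(l^3 - 2*l^2 - 9*l + 18) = (l - 3)*(l - 2)*(l + 1)*(l^2 - 9) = (l - 3)*(l - 2)*(l + 1)*(l + 3)*(l - 3)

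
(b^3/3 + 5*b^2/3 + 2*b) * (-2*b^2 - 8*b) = -2*b^5/3 - 6*b^4 - 52*b^3/3 - 16*b^2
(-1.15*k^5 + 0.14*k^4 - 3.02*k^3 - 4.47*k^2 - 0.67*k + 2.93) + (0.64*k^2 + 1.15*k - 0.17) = -1.15*k^5 + 0.14*k^4 - 3.02*k^3 - 3.83*k^2 + 0.48*k + 2.76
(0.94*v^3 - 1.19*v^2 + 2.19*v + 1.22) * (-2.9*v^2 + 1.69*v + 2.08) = -2.726*v^5 + 5.0396*v^4 - 6.4069*v^3 - 2.3121*v^2 + 6.617*v + 2.5376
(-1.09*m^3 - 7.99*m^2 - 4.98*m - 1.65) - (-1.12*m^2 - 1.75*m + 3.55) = -1.09*m^3 - 6.87*m^2 - 3.23*m - 5.2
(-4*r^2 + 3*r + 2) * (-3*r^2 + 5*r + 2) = 12*r^4 - 29*r^3 + r^2 + 16*r + 4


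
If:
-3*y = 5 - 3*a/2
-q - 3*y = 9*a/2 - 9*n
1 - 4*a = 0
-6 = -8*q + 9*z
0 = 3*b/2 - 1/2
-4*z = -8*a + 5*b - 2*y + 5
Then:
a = 1/4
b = 1/3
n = -631/1152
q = -183/128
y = -37/24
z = -31/16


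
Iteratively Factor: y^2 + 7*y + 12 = (y + 3)*(y + 4)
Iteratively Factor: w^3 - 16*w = (w - 4)*(w^2 + 4*w) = w*(w - 4)*(w + 4)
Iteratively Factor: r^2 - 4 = (r + 2)*(r - 2)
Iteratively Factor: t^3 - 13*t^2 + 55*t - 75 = (t - 3)*(t^2 - 10*t + 25) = (t - 5)*(t - 3)*(t - 5)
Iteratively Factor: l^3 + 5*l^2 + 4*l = (l + 1)*(l^2 + 4*l) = (l + 1)*(l + 4)*(l)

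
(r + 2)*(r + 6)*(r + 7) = r^3 + 15*r^2 + 68*r + 84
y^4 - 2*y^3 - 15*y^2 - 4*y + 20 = (y - 5)*(y - 1)*(y + 2)^2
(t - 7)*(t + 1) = t^2 - 6*t - 7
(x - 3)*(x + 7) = x^2 + 4*x - 21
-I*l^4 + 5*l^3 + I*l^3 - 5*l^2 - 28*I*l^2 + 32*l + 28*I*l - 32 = (l - 4*I)*(l + I)*(l + 8*I)*(-I*l + I)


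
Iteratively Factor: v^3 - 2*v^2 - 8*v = (v)*(v^2 - 2*v - 8) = v*(v + 2)*(v - 4)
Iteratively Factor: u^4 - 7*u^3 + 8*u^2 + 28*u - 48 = (u - 3)*(u^3 - 4*u^2 - 4*u + 16) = (u - 3)*(u + 2)*(u^2 - 6*u + 8) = (u - 3)*(u - 2)*(u + 2)*(u - 4)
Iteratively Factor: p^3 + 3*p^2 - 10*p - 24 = (p + 2)*(p^2 + p - 12) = (p - 3)*(p + 2)*(p + 4)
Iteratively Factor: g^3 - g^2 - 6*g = (g + 2)*(g^2 - 3*g) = g*(g + 2)*(g - 3)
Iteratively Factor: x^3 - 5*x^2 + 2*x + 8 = (x - 4)*(x^2 - x - 2) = (x - 4)*(x + 1)*(x - 2)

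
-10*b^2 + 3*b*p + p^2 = (-2*b + p)*(5*b + p)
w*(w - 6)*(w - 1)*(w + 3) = w^4 - 4*w^3 - 15*w^2 + 18*w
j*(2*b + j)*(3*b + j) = 6*b^2*j + 5*b*j^2 + j^3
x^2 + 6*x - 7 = (x - 1)*(x + 7)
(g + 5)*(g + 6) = g^2 + 11*g + 30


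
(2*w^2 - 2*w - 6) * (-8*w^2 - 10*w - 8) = -16*w^4 - 4*w^3 + 52*w^2 + 76*w + 48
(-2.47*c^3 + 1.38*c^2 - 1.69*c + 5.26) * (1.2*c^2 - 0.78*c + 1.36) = -2.964*c^5 + 3.5826*c^4 - 6.4636*c^3 + 9.507*c^2 - 6.4012*c + 7.1536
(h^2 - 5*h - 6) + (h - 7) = h^2 - 4*h - 13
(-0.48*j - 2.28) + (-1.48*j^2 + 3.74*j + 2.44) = -1.48*j^2 + 3.26*j + 0.16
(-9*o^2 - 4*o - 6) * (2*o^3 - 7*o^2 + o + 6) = -18*o^5 + 55*o^4 + 7*o^3 - 16*o^2 - 30*o - 36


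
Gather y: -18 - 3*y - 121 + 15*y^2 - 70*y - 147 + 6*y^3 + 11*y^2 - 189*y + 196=6*y^3 + 26*y^2 - 262*y - 90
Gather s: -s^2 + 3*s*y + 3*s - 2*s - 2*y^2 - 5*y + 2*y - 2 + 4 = -s^2 + s*(3*y + 1) - 2*y^2 - 3*y + 2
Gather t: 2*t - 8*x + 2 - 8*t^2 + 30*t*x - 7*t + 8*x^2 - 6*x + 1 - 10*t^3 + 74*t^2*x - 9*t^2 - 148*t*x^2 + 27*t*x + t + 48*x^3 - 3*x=-10*t^3 + t^2*(74*x - 17) + t*(-148*x^2 + 57*x - 4) + 48*x^3 + 8*x^2 - 17*x + 3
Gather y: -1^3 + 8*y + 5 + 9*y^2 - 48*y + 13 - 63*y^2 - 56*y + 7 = -54*y^2 - 96*y + 24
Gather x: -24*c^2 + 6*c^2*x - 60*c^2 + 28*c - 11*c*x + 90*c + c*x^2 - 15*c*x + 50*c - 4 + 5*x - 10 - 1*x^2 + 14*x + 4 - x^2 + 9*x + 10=-84*c^2 + 168*c + x^2*(c - 2) + x*(6*c^2 - 26*c + 28)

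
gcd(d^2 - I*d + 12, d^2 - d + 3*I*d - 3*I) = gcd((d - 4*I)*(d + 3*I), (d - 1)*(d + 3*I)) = d + 3*I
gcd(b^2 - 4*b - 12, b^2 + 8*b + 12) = b + 2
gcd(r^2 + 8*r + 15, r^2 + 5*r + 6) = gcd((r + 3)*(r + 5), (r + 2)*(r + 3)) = r + 3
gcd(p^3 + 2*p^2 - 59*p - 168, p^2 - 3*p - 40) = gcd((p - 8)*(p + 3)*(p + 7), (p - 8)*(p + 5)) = p - 8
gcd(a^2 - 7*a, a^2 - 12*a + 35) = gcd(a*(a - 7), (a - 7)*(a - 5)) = a - 7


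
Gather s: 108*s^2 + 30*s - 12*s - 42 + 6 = 108*s^2 + 18*s - 36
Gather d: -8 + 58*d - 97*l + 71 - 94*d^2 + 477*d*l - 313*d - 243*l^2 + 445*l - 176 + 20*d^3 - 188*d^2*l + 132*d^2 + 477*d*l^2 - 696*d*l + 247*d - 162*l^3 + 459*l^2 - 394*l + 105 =20*d^3 + d^2*(38 - 188*l) + d*(477*l^2 - 219*l - 8) - 162*l^3 + 216*l^2 - 46*l - 8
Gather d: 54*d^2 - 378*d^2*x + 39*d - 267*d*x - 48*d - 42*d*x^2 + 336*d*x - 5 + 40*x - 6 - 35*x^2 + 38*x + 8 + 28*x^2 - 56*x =d^2*(54 - 378*x) + d*(-42*x^2 + 69*x - 9) - 7*x^2 + 22*x - 3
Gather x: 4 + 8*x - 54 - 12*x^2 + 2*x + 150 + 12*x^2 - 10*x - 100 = 0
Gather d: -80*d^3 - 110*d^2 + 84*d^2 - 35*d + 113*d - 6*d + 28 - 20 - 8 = -80*d^3 - 26*d^2 + 72*d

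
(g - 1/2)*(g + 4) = g^2 + 7*g/2 - 2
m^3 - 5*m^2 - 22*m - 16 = (m - 8)*(m + 1)*(m + 2)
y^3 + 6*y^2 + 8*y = y*(y + 2)*(y + 4)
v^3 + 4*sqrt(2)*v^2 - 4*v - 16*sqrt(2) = (v - 2)*(v + 2)*(v + 4*sqrt(2))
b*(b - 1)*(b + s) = b^3 + b^2*s - b^2 - b*s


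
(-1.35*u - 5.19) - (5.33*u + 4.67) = -6.68*u - 9.86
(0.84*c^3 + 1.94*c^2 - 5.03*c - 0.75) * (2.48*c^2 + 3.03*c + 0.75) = 2.0832*c^5 + 7.3564*c^4 - 5.9662*c^3 - 15.6459*c^2 - 6.045*c - 0.5625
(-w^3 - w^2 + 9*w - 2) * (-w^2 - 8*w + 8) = w^5 + 9*w^4 - 9*w^3 - 78*w^2 + 88*w - 16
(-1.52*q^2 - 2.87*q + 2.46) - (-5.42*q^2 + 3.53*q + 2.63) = 3.9*q^2 - 6.4*q - 0.17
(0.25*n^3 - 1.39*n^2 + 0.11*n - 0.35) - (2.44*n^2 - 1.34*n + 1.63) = 0.25*n^3 - 3.83*n^2 + 1.45*n - 1.98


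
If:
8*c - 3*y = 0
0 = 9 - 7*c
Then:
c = 9/7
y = 24/7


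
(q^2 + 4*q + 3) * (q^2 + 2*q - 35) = q^4 + 6*q^3 - 24*q^2 - 134*q - 105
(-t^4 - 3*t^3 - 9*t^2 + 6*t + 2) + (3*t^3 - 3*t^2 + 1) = -t^4 - 12*t^2 + 6*t + 3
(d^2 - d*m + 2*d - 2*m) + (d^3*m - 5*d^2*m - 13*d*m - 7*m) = d^3*m - 5*d^2*m + d^2 - 14*d*m + 2*d - 9*m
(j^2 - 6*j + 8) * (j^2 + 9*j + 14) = j^4 + 3*j^3 - 32*j^2 - 12*j + 112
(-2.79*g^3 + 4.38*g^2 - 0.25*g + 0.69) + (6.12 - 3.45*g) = -2.79*g^3 + 4.38*g^2 - 3.7*g + 6.81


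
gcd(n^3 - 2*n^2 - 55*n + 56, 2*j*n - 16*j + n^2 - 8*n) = n - 8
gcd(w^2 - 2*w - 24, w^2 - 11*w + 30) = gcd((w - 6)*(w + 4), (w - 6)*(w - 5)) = w - 6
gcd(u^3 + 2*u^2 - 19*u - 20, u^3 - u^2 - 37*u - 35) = u^2 + 6*u + 5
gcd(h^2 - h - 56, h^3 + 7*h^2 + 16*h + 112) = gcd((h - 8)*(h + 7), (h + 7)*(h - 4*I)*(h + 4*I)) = h + 7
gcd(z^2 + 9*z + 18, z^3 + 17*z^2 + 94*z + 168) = z + 6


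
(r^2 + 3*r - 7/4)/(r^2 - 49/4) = (2*r - 1)/(2*r - 7)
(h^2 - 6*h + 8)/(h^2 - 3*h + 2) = (h - 4)/(h - 1)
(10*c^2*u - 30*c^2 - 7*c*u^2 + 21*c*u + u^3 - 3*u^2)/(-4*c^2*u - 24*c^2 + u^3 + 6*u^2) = (-5*c*u + 15*c + u^2 - 3*u)/(2*c*u + 12*c + u^2 + 6*u)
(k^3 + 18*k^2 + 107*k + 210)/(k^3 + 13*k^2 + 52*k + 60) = (k + 7)/(k + 2)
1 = 1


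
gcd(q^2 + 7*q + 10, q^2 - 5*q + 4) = 1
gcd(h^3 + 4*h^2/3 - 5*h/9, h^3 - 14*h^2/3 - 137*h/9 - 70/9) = h + 5/3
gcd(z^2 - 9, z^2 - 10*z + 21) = z - 3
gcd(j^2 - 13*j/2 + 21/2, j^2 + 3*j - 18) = j - 3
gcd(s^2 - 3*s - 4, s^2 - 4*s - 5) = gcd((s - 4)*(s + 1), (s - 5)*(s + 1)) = s + 1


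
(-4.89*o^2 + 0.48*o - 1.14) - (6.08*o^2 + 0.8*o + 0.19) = -10.97*o^2 - 0.32*o - 1.33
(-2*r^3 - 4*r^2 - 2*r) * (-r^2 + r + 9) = 2*r^5 + 2*r^4 - 20*r^3 - 38*r^2 - 18*r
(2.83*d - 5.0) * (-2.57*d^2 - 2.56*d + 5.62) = -7.2731*d^3 + 5.6052*d^2 + 28.7046*d - 28.1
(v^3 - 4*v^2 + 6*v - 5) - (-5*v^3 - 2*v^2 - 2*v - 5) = 6*v^3 - 2*v^2 + 8*v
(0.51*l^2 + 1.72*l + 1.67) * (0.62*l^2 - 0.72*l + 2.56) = 0.3162*l^4 + 0.6992*l^3 + 1.1026*l^2 + 3.2008*l + 4.2752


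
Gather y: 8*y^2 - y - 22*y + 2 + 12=8*y^2 - 23*y + 14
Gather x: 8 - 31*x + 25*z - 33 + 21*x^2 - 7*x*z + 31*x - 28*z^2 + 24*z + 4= 21*x^2 - 7*x*z - 28*z^2 + 49*z - 21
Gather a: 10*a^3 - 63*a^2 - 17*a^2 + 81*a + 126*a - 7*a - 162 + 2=10*a^3 - 80*a^2 + 200*a - 160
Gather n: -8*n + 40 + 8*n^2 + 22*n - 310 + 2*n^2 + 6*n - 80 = 10*n^2 + 20*n - 350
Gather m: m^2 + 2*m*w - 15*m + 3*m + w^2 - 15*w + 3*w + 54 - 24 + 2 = m^2 + m*(2*w - 12) + w^2 - 12*w + 32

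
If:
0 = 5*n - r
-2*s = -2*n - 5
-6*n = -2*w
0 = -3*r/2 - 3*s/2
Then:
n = -5/12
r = -25/12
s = 25/12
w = -5/4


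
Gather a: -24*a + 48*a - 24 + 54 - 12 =24*a + 18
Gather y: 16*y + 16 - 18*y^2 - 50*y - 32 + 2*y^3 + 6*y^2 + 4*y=2*y^3 - 12*y^2 - 30*y - 16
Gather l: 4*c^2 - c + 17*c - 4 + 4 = 4*c^2 + 16*c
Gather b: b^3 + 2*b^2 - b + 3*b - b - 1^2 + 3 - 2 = b^3 + 2*b^2 + b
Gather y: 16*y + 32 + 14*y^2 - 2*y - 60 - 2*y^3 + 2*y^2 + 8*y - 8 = -2*y^3 + 16*y^2 + 22*y - 36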